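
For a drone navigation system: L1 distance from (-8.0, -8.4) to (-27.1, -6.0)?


|(-8)-(-27.1)| + |(-8.4)-(-6)| = 19.1 + 2.4 = 21.5

21.5


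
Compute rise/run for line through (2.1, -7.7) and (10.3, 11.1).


slope = (y2-y1)/(x2-x1) = (11.1-(-7.7))/(10.3-2.1) = 18.8/8.2 = 2.2927

2.2927


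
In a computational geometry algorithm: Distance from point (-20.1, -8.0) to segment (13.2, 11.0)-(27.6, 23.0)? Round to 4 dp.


Project P onto AB: t = 0 (clamped to [0,1])
Closest point on segment: (13.2, 11)
Distance: 38.3391

38.3391


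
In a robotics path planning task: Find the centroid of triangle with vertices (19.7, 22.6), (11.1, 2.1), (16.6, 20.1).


Centroid = ((x_A+x_B+x_C)/3, (y_A+y_B+y_C)/3)
= ((19.7+11.1+16.6)/3, (22.6+2.1+20.1)/3)
= (15.8, 14.9333)

(15.8, 14.9333)


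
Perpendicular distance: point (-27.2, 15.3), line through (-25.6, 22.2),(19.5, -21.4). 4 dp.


|cross product| = 380.95
|line direction| = sqrt(3934.97) = 62.7293
Distance = 380.95/sqrt(3934.97) = 6.0729

6.0729


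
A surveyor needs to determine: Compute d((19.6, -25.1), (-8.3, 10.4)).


dx=-27.9, dy=35.5
d^2 = (-27.9)^2 + 35.5^2 = 2038.66
d = sqrt(2038.66) = 45.1515

45.1515


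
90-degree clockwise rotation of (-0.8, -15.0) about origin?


90° CW: (x,y) -> (y, -x)
(-0.8,-15) -> (-15, 0.8)

(-15, 0.8)


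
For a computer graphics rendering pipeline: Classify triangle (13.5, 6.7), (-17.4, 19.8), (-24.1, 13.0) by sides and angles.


Side lengths squared: AB^2=1126.42, BC^2=91.13, CA^2=1453.45
Sorted: [91.13, 1126.42, 1453.45]
By sides: Scalene, By angles: Obtuse

Scalene, Obtuse


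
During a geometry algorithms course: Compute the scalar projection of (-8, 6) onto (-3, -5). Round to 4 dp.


u.v = -6, |v| = sqrt(34) = 5.831
Scalar projection = u.v / |v| = -6 / sqrt(34) = -1.029

-1.029


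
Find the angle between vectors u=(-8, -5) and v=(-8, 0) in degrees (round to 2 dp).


u.v = 64, |u| = sqrt(89) = 9.434, |v| = sqrt(64) = 8
cos(theta) = u.v/(|u||v|) = 64/sqrt(5696) = 0.847998
theta = acos(0.847998) = 32.01 degrees

32.01 degrees


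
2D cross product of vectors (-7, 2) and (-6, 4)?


u x v = u_x*v_y - u_y*v_x = (-7)*4 - 2*(-6)
= (-28) - (-12) = -16

-16


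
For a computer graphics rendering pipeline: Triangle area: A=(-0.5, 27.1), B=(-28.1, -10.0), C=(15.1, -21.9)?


Area = |x_A(y_B-y_C) + x_B(y_C-y_A) + x_C(y_A-y_B)|/2
= |(-5.95) + 1376.9 + 560.21|/2
= 1931.16/2 = 965.58

965.58


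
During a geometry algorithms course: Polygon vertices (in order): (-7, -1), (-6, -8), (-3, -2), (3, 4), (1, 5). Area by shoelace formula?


Shoelace sum: ((-7)*(-8) - (-6)*(-1)) + ((-6)*(-2) - (-3)*(-8)) + ((-3)*4 - 3*(-2)) + (3*5 - 1*4) + (1*(-1) - (-7)*5)
= 77
Area = |77|/2 = 38.5

38.5


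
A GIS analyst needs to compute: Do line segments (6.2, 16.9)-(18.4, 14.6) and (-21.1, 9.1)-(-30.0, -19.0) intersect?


Cross products: d1=697.71, d2=1061, d3=-157.95, d4=-521.24
d1*d2 < 0 and d3*d4 < 0? no

No, they don't intersect


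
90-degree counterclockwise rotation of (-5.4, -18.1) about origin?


90° CCW: (x,y) -> (-y, x)
(-5.4,-18.1) -> (18.1, -5.4)

(18.1, -5.4)


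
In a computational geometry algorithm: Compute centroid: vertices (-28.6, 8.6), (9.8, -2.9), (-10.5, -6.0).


Centroid = ((x_A+x_B+x_C)/3, (y_A+y_B+y_C)/3)
= (((-28.6)+9.8+(-10.5))/3, (8.6+(-2.9)+(-6))/3)
= (-9.7667, -0.1)

(-9.7667, -0.1)


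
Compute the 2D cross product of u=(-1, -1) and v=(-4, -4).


u x v = u_x*v_y - u_y*v_x = (-1)*(-4) - (-1)*(-4)
= 4 - 4 = 0

0


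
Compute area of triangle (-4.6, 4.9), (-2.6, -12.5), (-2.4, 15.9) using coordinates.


Area = |x_A(y_B-y_C) + x_B(y_C-y_A) + x_C(y_A-y_B)|/2
= |130.64 + (-28.6) + (-41.76)|/2
= 60.28/2 = 30.14

30.14


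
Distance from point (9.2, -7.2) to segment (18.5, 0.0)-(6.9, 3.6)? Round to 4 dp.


Project P onto AB: t = 0.5556 (clamped to [0,1])
Closest point on segment: (12.0552, 2.0001)
Distance: 9.633

9.633


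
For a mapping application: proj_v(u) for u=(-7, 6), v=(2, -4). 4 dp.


u.v = -38, |v| = sqrt(20) = 4.4721
Scalar projection = u.v / |v| = -38 / sqrt(20) = -8.4971

-8.4971


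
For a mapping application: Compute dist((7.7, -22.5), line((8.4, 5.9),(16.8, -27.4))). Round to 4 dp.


|cross product| = 261.87
|line direction| = sqrt(1179.45) = 34.3431
Distance = 261.87/sqrt(1179.45) = 7.6251

7.6251


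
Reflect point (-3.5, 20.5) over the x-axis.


Reflection over x-axis: (x,y) -> (x,-y)
(-3.5, 20.5) -> (-3.5, -20.5)

(-3.5, -20.5)


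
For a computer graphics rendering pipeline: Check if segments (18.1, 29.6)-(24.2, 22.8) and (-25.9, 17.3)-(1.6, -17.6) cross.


Cross products: d1=1873.85, d2=1899.74, d3=-374.23, d4=-400.12
d1*d2 < 0 and d3*d4 < 0? no

No, they don't intersect


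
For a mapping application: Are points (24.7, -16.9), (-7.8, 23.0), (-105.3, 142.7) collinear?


Cross product: ((-7.8)-24.7)*(142.7-(-16.9)) - (23-(-16.9))*((-105.3)-24.7)
= 0

Yes, collinear


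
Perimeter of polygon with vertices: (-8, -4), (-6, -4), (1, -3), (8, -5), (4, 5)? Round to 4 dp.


Sides: (-8, -4)->(-6, -4): sqrt(4) = 2, (-6, -4)->(1, -3): sqrt(50) = 7.071068, (1, -3)->(8, -5): sqrt(53) = 7.28011, (8, -5)->(4, 5): sqrt(116) = 10.77033, (4, 5)->(-8, -4): sqrt(225) = 15
Sum = 42.121508
Perimeter = 42.1215

42.1215


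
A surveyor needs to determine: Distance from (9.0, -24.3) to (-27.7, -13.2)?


dx=-36.7, dy=11.1
d^2 = (-36.7)^2 + 11.1^2 = 1470.1
d = sqrt(1470.1) = 38.3419

38.3419


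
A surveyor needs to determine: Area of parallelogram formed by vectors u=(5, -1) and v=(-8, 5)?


|u x v| = |5*5 - (-1)*(-8)|
= |25 - 8| = 17

17


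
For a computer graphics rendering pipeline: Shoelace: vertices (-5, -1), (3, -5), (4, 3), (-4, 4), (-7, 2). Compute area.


Shoelace sum: ((-5)*(-5) - 3*(-1)) + (3*3 - 4*(-5)) + (4*4 - (-4)*3) + ((-4)*2 - (-7)*4) + ((-7)*(-1) - (-5)*2)
= 122
Area = |122|/2 = 61

61


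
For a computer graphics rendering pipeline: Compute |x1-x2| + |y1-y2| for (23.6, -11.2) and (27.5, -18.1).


|23.6-27.5| + |(-11.2)-(-18.1)| = 3.9 + 6.9 = 10.8

10.8


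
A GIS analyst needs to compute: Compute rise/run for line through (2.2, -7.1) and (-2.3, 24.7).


slope = (y2-y1)/(x2-x1) = (24.7-(-7.1))/((-2.3)-2.2) = 31.8/(-4.5) = -7.0667

-7.0667


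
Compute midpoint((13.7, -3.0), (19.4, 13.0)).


M = ((13.7+19.4)/2, ((-3)+13)/2)
= (16.55, 5)

(16.55, 5)


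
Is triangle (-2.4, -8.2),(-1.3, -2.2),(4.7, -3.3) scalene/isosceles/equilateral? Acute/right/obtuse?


Side lengths squared: AB^2=37.21, BC^2=37.21, CA^2=74.42
Sorted: [37.21, 37.21, 74.42]
By sides: Isosceles, By angles: Right

Isosceles, Right


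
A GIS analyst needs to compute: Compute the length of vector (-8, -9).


|u| = sqrt((-8)^2 + (-9)^2) = sqrt(145) = 12.0416

12.0416


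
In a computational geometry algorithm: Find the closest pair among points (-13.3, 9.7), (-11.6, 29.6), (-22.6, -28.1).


d(P0,P1) = 19.9725, d(P0,P2) = 38.9272, d(P1,P2) = 58.7392
Closest: P0 and P1

Closest pair: (-13.3, 9.7) and (-11.6, 29.6), distance = 19.9725


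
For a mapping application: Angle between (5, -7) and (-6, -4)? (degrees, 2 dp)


u.v = -2, |u| = sqrt(74) = 8.6023, |v| = sqrt(52) = 7.2111
cos(theta) = u.v/(|u||v|) = -2/sqrt(3848) = -0.032241
theta = acos(-0.032241) = 91.85 degrees

91.85 degrees


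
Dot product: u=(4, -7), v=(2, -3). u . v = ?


u . v = u_x*v_x + u_y*v_y = 4*2 + (-7)*(-3)
= 8 + 21 = 29

29


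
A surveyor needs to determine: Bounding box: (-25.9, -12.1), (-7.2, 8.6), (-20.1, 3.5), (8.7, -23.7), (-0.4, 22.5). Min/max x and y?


x range: [-25.9, 8.7]
y range: [-23.7, 22.5]
Bounding box: (-25.9,-23.7) to (8.7,22.5)

(-25.9,-23.7) to (8.7,22.5)


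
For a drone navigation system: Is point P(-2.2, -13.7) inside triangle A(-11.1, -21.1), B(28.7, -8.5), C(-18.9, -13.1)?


Cross products: AB x AP = 182.38, BC x BP = 105.38, CA x CP = 128.92
All same sign? yes

Yes, inside


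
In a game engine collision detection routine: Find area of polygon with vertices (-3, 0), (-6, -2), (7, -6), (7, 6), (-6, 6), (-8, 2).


Shoelace sum: ((-3)*(-2) - (-6)*0) + ((-6)*(-6) - 7*(-2)) + (7*6 - 7*(-6)) + (7*6 - (-6)*6) + ((-6)*2 - (-8)*6) + ((-8)*0 - (-3)*2)
= 260
Area = |260|/2 = 130

130


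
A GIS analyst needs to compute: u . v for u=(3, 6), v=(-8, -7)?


u . v = u_x*v_x + u_y*v_y = 3*(-8) + 6*(-7)
= (-24) + (-42) = -66

-66


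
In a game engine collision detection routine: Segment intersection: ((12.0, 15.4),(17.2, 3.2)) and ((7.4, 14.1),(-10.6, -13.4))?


Cross products: d1=103.1, d2=465.7, d3=-62.88, d4=-425.48
d1*d2 < 0 and d3*d4 < 0? no

No, they don't intersect


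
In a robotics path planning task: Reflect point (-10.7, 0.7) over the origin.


Reflection over origin: (x,y) -> (-x,-y)
(-10.7, 0.7) -> (10.7, -0.7)

(10.7, -0.7)


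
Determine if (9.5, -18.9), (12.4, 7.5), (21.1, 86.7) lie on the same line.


Cross product: (12.4-9.5)*(86.7-(-18.9)) - (7.5-(-18.9))*(21.1-9.5)
= 0

Yes, collinear


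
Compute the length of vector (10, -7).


|u| = sqrt(10^2 + (-7)^2) = sqrt(149) = 12.2066

12.2066


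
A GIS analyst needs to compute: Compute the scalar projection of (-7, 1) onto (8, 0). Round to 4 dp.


u.v = -56, |v| = sqrt(64) = 8
Scalar projection = u.v / |v| = -56 / sqrt(64) = -7

-7


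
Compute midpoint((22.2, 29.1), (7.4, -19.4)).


M = ((22.2+7.4)/2, (29.1+(-19.4))/2)
= (14.8, 4.85)

(14.8, 4.85)


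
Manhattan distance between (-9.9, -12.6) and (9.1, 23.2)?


|(-9.9)-9.1| + |(-12.6)-23.2| = 19 + 35.8 = 54.8

54.8


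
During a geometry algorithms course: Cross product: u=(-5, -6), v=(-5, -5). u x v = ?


u x v = u_x*v_y - u_y*v_x = (-5)*(-5) - (-6)*(-5)
= 25 - 30 = -5

-5


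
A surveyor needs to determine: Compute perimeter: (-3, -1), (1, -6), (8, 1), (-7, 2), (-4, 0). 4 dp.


Sides: (-3, -1)->(1, -6): sqrt(41) = 6.403124, (1, -6)->(8, 1): sqrt(98) = 9.899495, (8, 1)->(-7, 2): sqrt(226) = 15.033296, (-7, 2)->(-4, 0): sqrt(13) = 3.605551, (-4, 0)->(-3, -1): sqrt(2) = 1.414214
Sum = 36.35568
Perimeter = 36.3557

36.3557


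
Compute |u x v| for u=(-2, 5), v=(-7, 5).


|u x v| = |(-2)*5 - 5*(-7)|
= |(-10) - (-35)| = 25

25


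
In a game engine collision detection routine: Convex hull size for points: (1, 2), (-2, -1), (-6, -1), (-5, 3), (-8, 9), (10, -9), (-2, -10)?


Convex hull vertices (CCW): (-8, 9), (-6, -1), (-2, -10), (10, -9), (1, 2)
Count = 5

5


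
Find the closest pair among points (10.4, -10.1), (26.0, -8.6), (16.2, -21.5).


d(P0,P1) = 15.6719, d(P0,P2) = 12.7906, d(P1,P2) = 16.2003
Closest: P0 and P2

Closest pair: (10.4, -10.1) and (16.2, -21.5), distance = 12.7906


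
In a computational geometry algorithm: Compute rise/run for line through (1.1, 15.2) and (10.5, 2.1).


slope = (y2-y1)/(x2-x1) = (2.1-15.2)/(10.5-1.1) = (-13.1)/9.4 = -1.3936

-1.3936


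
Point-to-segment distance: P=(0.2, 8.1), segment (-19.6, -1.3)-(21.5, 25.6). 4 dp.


Project P onto AB: t = 0.4421 (clamped to [0,1])
Closest point on segment: (-1.4308, 10.5917)
Distance: 2.978

2.978


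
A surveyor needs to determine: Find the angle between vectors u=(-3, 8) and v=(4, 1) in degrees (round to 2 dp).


u.v = -4, |u| = sqrt(73) = 8.544, |v| = sqrt(17) = 4.1231
cos(theta) = u.v/(|u||v|) = -4/sqrt(1241) = -0.113547
theta = acos(-0.113547) = 96.52 degrees

96.52 degrees


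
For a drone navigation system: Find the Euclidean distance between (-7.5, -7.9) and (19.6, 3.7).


dx=27.1, dy=11.6
d^2 = 27.1^2 + 11.6^2 = 868.97
d = sqrt(868.97) = 29.4783

29.4783


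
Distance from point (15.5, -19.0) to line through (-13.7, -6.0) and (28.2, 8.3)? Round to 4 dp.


|cross product| = 962.26
|line direction| = sqrt(1960.1) = 44.273
Distance = 962.26/sqrt(1960.1) = 21.7347

21.7347


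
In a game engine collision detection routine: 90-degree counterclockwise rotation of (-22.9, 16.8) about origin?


90° CCW: (x,y) -> (-y, x)
(-22.9,16.8) -> (-16.8, -22.9)

(-16.8, -22.9)


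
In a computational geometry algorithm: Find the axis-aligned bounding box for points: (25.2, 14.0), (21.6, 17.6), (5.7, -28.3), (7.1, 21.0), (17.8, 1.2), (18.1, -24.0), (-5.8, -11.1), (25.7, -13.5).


x range: [-5.8, 25.7]
y range: [-28.3, 21]
Bounding box: (-5.8,-28.3) to (25.7,21)

(-5.8,-28.3) to (25.7,21)


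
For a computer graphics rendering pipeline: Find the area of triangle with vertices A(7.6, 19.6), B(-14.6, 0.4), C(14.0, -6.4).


Area = |x_A(y_B-y_C) + x_B(y_C-y_A) + x_C(y_A-y_B)|/2
= |51.68 + 379.6 + 268.8|/2
= 700.08/2 = 350.04

350.04


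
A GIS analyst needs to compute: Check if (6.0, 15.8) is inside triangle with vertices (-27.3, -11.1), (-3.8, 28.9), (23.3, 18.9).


Cross products: AB x AP = -699.85, BC x BP = -257.01, CA x CP = -362.14
All same sign? yes

Yes, inside


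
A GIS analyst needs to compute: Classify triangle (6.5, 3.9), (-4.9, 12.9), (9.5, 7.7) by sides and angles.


Side lengths squared: AB^2=210.96, BC^2=234.4, CA^2=23.44
Sorted: [23.44, 210.96, 234.4]
By sides: Scalene, By angles: Right

Scalene, Right


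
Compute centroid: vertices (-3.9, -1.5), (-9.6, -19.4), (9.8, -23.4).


Centroid = ((x_A+x_B+x_C)/3, (y_A+y_B+y_C)/3)
= (((-3.9)+(-9.6)+9.8)/3, ((-1.5)+(-19.4)+(-23.4))/3)
= (-1.2333, -14.7667)

(-1.2333, -14.7667)


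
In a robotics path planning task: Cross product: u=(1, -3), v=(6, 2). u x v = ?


u x v = u_x*v_y - u_y*v_x = 1*2 - (-3)*6
= 2 - (-18) = 20

20


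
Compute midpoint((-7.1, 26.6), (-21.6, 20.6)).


M = (((-7.1)+(-21.6))/2, (26.6+20.6)/2)
= (-14.35, 23.6)

(-14.35, 23.6)


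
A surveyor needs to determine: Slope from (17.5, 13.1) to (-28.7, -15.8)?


slope = (y2-y1)/(x2-x1) = ((-15.8)-13.1)/((-28.7)-17.5) = (-28.9)/(-46.2) = 0.6255

0.6255


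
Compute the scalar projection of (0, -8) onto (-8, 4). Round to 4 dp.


u.v = -32, |v| = sqrt(80) = 8.9443
Scalar projection = u.v / |v| = -32 / sqrt(80) = -3.5777

-3.5777


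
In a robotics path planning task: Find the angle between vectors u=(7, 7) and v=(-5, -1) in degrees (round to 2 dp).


u.v = -42, |u| = sqrt(98) = 9.8995, |v| = sqrt(26) = 5.099
cos(theta) = u.v/(|u||v|) = -42/sqrt(2548) = -0.83205
theta = acos(-0.83205) = 146.31 degrees

146.31 degrees


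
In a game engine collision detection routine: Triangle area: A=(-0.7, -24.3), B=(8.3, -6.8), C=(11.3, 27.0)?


Area = |x_A(y_B-y_C) + x_B(y_C-y_A) + x_C(y_A-y_B)|/2
= |23.66 + 425.79 + (-197.75)|/2
= 251.7/2 = 125.85

125.85


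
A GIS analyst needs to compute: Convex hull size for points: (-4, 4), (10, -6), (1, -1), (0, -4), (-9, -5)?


Convex hull vertices (CCW): (-9, -5), (10, -6), (-4, 4)
Count = 3

3


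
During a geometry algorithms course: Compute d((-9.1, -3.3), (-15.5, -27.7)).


dx=-6.4, dy=-24.4
d^2 = (-6.4)^2 + (-24.4)^2 = 636.32
d = sqrt(636.32) = 25.2254

25.2254


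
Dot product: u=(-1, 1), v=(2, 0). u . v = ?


u . v = u_x*v_x + u_y*v_y = (-1)*2 + 1*0
= (-2) + 0 = -2

-2


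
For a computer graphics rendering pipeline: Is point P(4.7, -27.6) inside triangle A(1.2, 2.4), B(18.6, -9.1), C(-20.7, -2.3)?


Cross products: AB x AP = -481.75, BC x BP = 821.57, CA x CP = -673.45
All same sign? no

No, outside


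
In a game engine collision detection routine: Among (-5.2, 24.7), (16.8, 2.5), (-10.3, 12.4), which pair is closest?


d(P0,P1) = 31.2544, d(P0,P2) = 13.3154, d(P1,P2) = 28.8517
Closest: P0 and P2

Closest pair: (-5.2, 24.7) and (-10.3, 12.4), distance = 13.3154


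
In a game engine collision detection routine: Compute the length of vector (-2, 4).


|u| = sqrt((-2)^2 + 4^2) = sqrt(20) = 4.4721

4.4721


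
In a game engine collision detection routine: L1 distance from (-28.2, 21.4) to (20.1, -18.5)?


|(-28.2)-20.1| + |21.4-(-18.5)| = 48.3 + 39.9 = 88.2

88.2


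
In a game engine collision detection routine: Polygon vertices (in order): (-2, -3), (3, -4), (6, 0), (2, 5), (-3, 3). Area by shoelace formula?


Shoelace sum: ((-2)*(-4) - 3*(-3)) + (3*0 - 6*(-4)) + (6*5 - 2*0) + (2*3 - (-3)*5) + ((-3)*(-3) - (-2)*3)
= 107
Area = |107|/2 = 53.5

53.5


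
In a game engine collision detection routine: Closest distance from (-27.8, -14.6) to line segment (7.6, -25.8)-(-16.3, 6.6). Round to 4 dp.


Project P onto AB: t = 0.7458 (clamped to [0,1])
Closest point on segment: (-10.2249, -1.6357)
Distance: 21.8393

21.8393


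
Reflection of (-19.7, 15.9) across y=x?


Reflection over y=x: (x,y) -> (y,x)
(-19.7, 15.9) -> (15.9, -19.7)

(15.9, -19.7)


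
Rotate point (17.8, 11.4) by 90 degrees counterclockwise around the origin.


90° CCW: (x,y) -> (-y, x)
(17.8,11.4) -> (-11.4, 17.8)

(-11.4, 17.8)


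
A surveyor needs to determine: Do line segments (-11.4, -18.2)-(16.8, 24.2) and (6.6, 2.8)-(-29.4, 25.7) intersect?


Cross products: d1=1168.2, d2=-1003.98, d3=-171, d4=2001.18
d1*d2 < 0 and d3*d4 < 0? yes

Yes, they intersect


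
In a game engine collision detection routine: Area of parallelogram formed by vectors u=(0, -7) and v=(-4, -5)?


|u x v| = |0*(-5) - (-7)*(-4)|
= |0 - 28| = 28

28


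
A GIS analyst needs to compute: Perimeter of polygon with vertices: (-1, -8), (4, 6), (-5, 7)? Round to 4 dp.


Sides: (-1, -8)->(4, 6): sqrt(221) = 14.866069, (4, 6)->(-5, 7): sqrt(82) = 9.055385, (-5, 7)->(-1, -8): sqrt(241) = 15.524175
Sum = 39.445629
Perimeter = 39.4456

39.4456


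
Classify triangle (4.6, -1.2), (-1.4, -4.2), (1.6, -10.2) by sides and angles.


Side lengths squared: AB^2=45, BC^2=45, CA^2=90
Sorted: [45, 45, 90]
By sides: Isosceles, By angles: Right

Isosceles, Right


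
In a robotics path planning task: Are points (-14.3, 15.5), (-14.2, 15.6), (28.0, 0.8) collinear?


Cross product: ((-14.2)-(-14.3))*(0.8-15.5) - (15.6-15.5)*(28-(-14.3))
= -5.7

No, not collinear


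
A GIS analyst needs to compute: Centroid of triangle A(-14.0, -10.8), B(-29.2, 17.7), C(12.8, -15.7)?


Centroid = ((x_A+x_B+x_C)/3, (y_A+y_B+y_C)/3)
= (((-14)+(-29.2)+12.8)/3, ((-10.8)+17.7+(-15.7))/3)
= (-10.1333, -2.9333)

(-10.1333, -2.9333)


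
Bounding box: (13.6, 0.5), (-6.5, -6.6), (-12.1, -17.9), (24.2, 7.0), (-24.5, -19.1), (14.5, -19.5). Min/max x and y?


x range: [-24.5, 24.2]
y range: [-19.5, 7]
Bounding box: (-24.5,-19.5) to (24.2,7)

(-24.5,-19.5) to (24.2,7)


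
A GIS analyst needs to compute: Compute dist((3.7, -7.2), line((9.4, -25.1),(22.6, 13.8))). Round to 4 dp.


|cross product| = 458.01
|line direction| = sqrt(1687.45) = 41.0786
Distance = 458.01/sqrt(1687.45) = 11.1496

11.1496


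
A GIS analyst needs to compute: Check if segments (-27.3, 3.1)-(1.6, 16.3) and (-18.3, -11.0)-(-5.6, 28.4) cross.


Cross products: d1=533.67, d2=-437.35, d3=-526.29, d4=444.73
d1*d2 < 0 and d3*d4 < 0? yes

Yes, they intersect


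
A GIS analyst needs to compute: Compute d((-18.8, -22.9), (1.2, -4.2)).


dx=20, dy=18.7
d^2 = 20^2 + 18.7^2 = 749.69
d = sqrt(749.69) = 27.3805

27.3805


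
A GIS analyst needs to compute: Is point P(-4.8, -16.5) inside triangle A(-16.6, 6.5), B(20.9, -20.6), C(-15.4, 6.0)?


Cross products: AB x AP = -542.72, BC x BP = 534.79, CA x CP = 21.7
All same sign? no

No, outside


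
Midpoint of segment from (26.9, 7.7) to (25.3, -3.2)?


M = ((26.9+25.3)/2, (7.7+(-3.2))/2)
= (26.1, 2.25)

(26.1, 2.25)


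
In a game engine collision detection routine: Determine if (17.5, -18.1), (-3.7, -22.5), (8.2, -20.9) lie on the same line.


Cross product: ((-3.7)-17.5)*((-20.9)-(-18.1)) - ((-22.5)-(-18.1))*(8.2-17.5)
= 18.44

No, not collinear


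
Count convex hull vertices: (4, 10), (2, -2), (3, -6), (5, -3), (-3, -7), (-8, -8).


Convex hull vertices (CCW): (-8, -8), (3, -6), (5, -3), (4, 10)
Count = 4

4


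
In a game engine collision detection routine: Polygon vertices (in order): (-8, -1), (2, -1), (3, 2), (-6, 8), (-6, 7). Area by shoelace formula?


Shoelace sum: ((-8)*(-1) - 2*(-1)) + (2*2 - 3*(-1)) + (3*8 - (-6)*2) + ((-6)*7 - (-6)*8) + ((-6)*(-1) - (-8)*7)
= 121
Area = |121|/2 = 60.5

60.5


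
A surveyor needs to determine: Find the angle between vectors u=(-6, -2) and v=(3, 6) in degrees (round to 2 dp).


u.v = -30, |u| = sqrt(40) = 6.3246, |v| = sqrt(45) = 6.7082
cos(theta) = u.v/(|u||v|) = -30/sqrt(1800) = -0.707107
theta = acos(-0.707107) = 135 degrees

135 degrees


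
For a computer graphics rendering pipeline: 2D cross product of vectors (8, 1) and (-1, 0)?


u x v = u_x*v_y - u_y*v_x = 8*0 - 1*(-1)
= 0 - (-1) = 1

1


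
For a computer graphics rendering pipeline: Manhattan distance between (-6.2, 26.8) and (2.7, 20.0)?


|(-6.2)-2.7| + |26.8-20| = 8.9 + 6.8 = 15.7

15.7


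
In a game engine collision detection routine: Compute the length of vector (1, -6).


|u| = sqrt(1^2 + (-6)^2) = sqrt(37) = 6.0828

6.0828


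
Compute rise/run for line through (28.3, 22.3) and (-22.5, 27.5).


slope = (y2-y1)/(x2-x1) = (27.5-22.3)/((-22.5)-28.3) = 5.2/(-50.8) = -0.1024

-0.1024


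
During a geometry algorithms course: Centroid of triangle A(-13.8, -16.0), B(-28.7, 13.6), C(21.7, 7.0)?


Centroid = ((x_A+x_B+x_C)/3, (y_A+y_B+y_C)/3)
= (((-13.8)+(-28.7)+21.7)/3, ((-16)+13.6+7)/3)
= (-6.9333, 1.5333)

(-6.9333, 1.5333)


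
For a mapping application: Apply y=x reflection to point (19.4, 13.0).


Reflection over y=x: (x,y) -> (y,x)
(19.4, 13) -> (13, 19.4)

(13, 19.4)


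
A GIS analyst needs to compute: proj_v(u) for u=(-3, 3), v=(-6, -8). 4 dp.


u.v = -6, |v| = sqrt(100) = 10
Scalar projection = u.v / |v| = -6 / sqrt(100) = -0.6

-0.6


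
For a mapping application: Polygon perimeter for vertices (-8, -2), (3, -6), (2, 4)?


Sides: (-8, -2)->(3, -6): sqrt(137) = 11.7047, (3, -6)->(2, 4): sqrt(101) = 10.049876, (2, 4)->(-8, -2): sqrt(136) = 11.661904
Sum = 33.41648
Perimeter = 33.4165

33.4165


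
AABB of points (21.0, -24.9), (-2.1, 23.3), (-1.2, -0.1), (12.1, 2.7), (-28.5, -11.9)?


x range: [-28.5, 21]
y range: [-24.9, 23.3]
Bounding box: (-28.5,-24.9) to (21,23.3)

(-28.5,-24.9) to (21,23.3)


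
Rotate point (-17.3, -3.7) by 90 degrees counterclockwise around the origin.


90° CCW: (x,y) -> (-y, x)
(-17.3,-3.7) -> (3.7, -17.3)

(3.7, -17.3)


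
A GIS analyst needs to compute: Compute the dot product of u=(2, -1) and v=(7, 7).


u . v = u_x*v_x + u_y*v_y = 2*7 + (-1)*7
= 14 + (-7) = 7

7


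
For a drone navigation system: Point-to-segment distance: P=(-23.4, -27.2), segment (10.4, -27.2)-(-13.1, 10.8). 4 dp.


Project P onto AB: t = 0.3979 (clamped to [0,1])
Closest point on segment: (1.0494, -12.0799)
Distance: 28.747

28.747


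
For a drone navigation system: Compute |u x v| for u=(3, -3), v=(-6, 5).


|u x v| = |3*5 - (-3)*(-6)|
= |15 - 18| = 3

3


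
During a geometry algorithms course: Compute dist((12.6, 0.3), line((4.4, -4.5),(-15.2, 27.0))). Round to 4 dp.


|cross product| = 352.38
|line direction| = sqrt(1376.41) = 37.1
Distance = 352.38/sqrt(1376.41) = 9.4981

9.4981


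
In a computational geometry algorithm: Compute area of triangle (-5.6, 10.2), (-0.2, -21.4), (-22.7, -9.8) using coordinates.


Area = |x_A(y_B-y_C) + x_B(y_C-y_A) + x_C(y_A-y_B)|/2
= |64.96 + 4 + (-717.32)|/2
= 648.36/2 = 324.18

324.18


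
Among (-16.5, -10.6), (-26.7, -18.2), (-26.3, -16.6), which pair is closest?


d(P0,P1) = 12.7201, d(P0,P2) = 11.4909, d(P1,P2) = 1.6492
Closest: P1 and P2

Closest pair: (-26.7, -18.2) and (-26.3, -16.6), distance = 1.6492


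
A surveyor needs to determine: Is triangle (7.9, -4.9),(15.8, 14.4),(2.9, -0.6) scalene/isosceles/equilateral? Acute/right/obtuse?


Side lengths squared: AB^2=434.9, BC^2=391.41, CA^2=43.49
Sorted: [43.49, 391.41, 434.9]
By sides: Scalene, By angles: Right

Scalene, Right


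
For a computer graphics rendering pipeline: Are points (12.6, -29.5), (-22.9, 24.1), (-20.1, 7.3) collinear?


Cross product: ((-22.9)-12.6)*(7.3-(-29.5)) - (24.1-(-29.5))*((-20.1)-12.6)
= 446.32

No, not collinear


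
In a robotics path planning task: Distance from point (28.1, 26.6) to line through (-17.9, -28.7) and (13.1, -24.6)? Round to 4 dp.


|cross product| = 1525.7
|line direction| = sqrt(977.81) = 31.27
Distance = 1525.7/sqrt(977.81) = 48.7912

48.7912


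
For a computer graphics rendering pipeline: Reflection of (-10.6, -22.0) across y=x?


Reflection over y=x: (x,y) -> (y,x)
(-10.6, -22) -> (-22, -10.6)

(-22, -10.6)


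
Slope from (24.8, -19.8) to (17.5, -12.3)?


slope = (y2-y1)/(x2-x1) = ((-12.3)-(-19.8))/(17.5-24.8) = 7.5/(-7.3) = -1.0274

-1.0274


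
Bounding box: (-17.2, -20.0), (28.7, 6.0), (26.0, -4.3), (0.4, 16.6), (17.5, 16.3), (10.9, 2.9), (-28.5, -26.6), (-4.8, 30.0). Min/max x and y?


x range: [-28.5, 28.7]
y range: [-26.6, 30]
Bounding box: (-28.5,-26.6) to (28.7,30)

(-28.5,-26.6) to (28.7,30)


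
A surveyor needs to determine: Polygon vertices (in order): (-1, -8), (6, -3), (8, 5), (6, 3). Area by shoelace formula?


Shoelace sum: ((-1)*(-3) - 6*(-8)) + (6*5 - 8*(-3)) + (8*3 - 6*5) + (6*(-8) - (-1)*3)
= 54
Area = |54|/2 = 27

27


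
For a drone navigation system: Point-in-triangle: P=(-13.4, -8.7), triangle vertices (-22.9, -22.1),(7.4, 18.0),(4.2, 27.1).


Cross products: AB x AP = 25.07, BC x BP = 274.72, CA x CP = 104.26
All same sign? yes

Yes, inside


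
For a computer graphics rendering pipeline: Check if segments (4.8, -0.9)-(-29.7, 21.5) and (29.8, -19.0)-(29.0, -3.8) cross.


Cross products: d1=365.52, d2=872, d3=64.45, d4=-442.03
d1*d2 < 0 and d3*d4 < 0? no

No, they don't intersect


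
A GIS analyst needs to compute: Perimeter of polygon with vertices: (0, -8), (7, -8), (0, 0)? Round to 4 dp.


Sides: (0, -8)->(7, -8): sqrt(49) = 7, (7, -8)->(0, 0): sqrt(113) = 10.630146, (0, 0)->(0, -8): sqrt(64) = 8
Sum = 25.630146
Perimeter = 25.6301

25.6301


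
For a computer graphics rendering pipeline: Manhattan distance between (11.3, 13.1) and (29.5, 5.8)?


|11.3-29.5| + |13.1-5.8| = 18.2 + 7.3 = 25.5

25.5


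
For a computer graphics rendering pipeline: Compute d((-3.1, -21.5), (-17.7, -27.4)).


dx=-14.6, dy=-5.9
d^2 = (-14.6)^2 + (-5.9)^2 = 247.97
d = sqrt(247.97) = 15.7471

15.7471


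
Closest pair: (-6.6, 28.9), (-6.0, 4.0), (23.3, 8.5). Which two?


d(P0,P1) = 24.9072, d(P0,P2) = 36.1963, d(P1,P2) = 29.6435
Closest: P0 and P1

Closest pair: (-6.6, 28.9) and (-6.0, 4.0), distance = 24.9072


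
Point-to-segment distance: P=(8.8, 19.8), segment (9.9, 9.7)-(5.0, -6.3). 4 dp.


Project P onto AB: t = 0 (clamped to [0,1])
Closest point on segment: (9.9, 9.7)
Distance: 10.1597

10.1597


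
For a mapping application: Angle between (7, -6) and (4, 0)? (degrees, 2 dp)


u.v = 28, |u| = sqrt(85) = 9.2195, |v| = sqrt(16) = 4
cos(theta) = u.v/(|u||v|) = 28/sqrt(1360) = 0.759257
theta = acos(0.759257) = 40.6 degrees

40.6 degrees


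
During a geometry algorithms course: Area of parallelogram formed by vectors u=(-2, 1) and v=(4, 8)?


|u x v| = |(-2)*8 - 1*4|
= |(-16) - 4| = 20

20


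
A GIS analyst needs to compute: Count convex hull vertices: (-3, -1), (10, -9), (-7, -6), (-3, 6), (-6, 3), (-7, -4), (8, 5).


Convex hull vertices (CCW): (-7, -6), (10, -9), (8, 5), (-3, 6), (-6, 3), (-7, -4)
Count = 6

6


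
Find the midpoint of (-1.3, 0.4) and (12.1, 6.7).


M = (((-1.3)+12.1)/2, (0.4+6.7)/2)
= (5.4, 3.55)

(5.4, 3.55)


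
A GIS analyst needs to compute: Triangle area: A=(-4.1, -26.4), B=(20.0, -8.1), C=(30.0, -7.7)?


Area = |x_A(y_B-y_C) + x_B(y_C-y_A) + x_C(y_A-y_B)|/2
= |1.64 + 374 + (-549)|/2
= 173.36/2 = 86.68

86.68


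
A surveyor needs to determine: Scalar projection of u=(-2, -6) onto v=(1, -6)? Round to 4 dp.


u.v = 34, |v| = sqrt(37) = 6.0828
Scalar projection = u.v / |v| = 34 / sqrt(37) = 5.5896

5.5896


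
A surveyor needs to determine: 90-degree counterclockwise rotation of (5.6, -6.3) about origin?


90° CCW: (x,y) -> (-y, x)
(5.6,-6.3) -> (6.3, 5.6)

(6.3, 5.6)


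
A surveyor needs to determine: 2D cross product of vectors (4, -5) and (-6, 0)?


u x v = u_x*v_y - u_y*v_x = 4*0 - (-5)*(-6)
= 0 - 30 = -30

-30


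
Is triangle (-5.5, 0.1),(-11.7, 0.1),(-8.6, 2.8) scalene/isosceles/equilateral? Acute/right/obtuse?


Side lengths squared: AB^2=38.44, BC^2=16.9, CA^2=16.9
Sorted: [16.9, 16.9, 38.44]
By sides: Isosceles, By angles: Obtuse

Isosceles, Obtuse


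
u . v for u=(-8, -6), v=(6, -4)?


u . v = u_x*v_x + u_y*v_y = (-8)*6 + (-6)*(-4)
= (-48) + 24 = -24

-24


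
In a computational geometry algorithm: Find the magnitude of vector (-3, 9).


|u| = sqrt((-3)^2 + 9^2) = sqrt(90) = 9.4868

9.4868


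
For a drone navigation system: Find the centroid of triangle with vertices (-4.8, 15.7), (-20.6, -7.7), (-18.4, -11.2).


Centroid = ((x_A+x_B+x_C)/3, (y_A+y_B+y_C)/3)
= (((-4.8)+(-20.6)+(-18.4))/3, (15.7+(-7.7)+(-11.2))/3)
= (-14.6, -1.0667)

(-14.6, -1.0667)


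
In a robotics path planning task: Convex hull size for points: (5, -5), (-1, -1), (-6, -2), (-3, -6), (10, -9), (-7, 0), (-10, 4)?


Convex hull vertices (CCW): (-10, 4), (-6, -2), (-3, -6), (10, -9), (5, -5), (-1, -1)
Count = 6

6


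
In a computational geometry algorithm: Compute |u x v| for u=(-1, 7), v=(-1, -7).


|u x v| = |(-1)*(-7) - 7*(-1)|
= |7 - (-7)| = 14

14


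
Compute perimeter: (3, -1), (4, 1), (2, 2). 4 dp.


Sides: (3, -1)->(4, 1): sqrt(5) = 2.236068, (4, 1)->(2, 2): sqrt(5) = 2.236068, (2, 2)->(3, -1): sqrt(10) = 3.162278
Sum = 7.634414
Perimeter = 7.6344

7.6344


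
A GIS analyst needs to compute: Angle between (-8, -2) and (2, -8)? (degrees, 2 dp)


u.v = 0, |u| = sqrt(68) = 8.2462, |v| = sqrt(68) = 8.2462
cos(theta) = u.v/(|u||v|) = 0/sqrt(4624) = 0
theta = acos(0) = 90 degrees

90 degrees


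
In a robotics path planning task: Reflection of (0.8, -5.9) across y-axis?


Reflection over y-axis: (x,y) -> (-x,y)
(0.8, -5.9) -> (-0.8, -5.9)

(-0.8, -5.9)


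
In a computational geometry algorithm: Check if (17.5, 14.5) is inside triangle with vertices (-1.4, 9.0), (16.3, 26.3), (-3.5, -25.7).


Cross products: AB x AP = -229.62, BC x BP = 296.04, CA x CP = -644.28
All same sign? no

No, outside


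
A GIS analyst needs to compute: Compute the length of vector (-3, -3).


|u| = sqrt((-3)^2 + (-3)^2) = sqrt(18) = 4.2426

4.2426


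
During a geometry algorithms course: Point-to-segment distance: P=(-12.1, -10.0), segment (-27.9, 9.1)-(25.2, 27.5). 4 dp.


Project P onto AB: t = 0.1544 (clamped to [0,1])
Closest point on segment: (-19.7027, 11.9405)
Distance: 23.2204

23.2204


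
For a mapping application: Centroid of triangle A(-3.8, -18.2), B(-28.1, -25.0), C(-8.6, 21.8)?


Centroid = ((x_A+x_B+x_C)/3, (y_A+y_B+y_C)/3)
= (((-3.8)+(-28.1)+(-8.6))/3, ((-18.2)+(-25)+21.8)/3)
= (-13.5, -7.1333)

(-13.5, -7.1333)


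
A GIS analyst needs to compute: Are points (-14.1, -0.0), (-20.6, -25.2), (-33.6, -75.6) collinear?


Cross product: ((-20.6)-(-14.1))*((-75.6)-0) - ((-25.2)-0)*((-33.6)-(-14.1))
= 0

Yes, collinear


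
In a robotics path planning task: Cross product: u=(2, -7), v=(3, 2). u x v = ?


u x v = u_x*v_y - u_y*v_x = 2*2 - (-7)*3
= 4 - (-21) = 25

25


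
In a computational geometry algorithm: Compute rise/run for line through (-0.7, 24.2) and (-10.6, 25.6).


slope = (y2-y1)/(x2-x1) = (25.6-24.2)/((-10.6)-(-0.7)) = 1.4/(-9.9) = -0.1414

-0.1414


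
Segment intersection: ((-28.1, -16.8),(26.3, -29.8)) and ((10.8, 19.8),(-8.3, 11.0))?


Cross products: d1=356.74, d2=1083.76, d3=2496.74, d4=1769.72
d1*d2 < 0 and d3*d4 < 0? no

No, they don't intersect


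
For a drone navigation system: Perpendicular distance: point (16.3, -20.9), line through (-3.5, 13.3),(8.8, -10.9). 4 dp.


|cross product| = 58.5
|line direction| = sqrt(736.93) = 27.1465
Distance = 58.5/sqrt(736.93) = 2.155

2.155


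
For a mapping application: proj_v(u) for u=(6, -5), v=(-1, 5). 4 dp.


u.v = -31, |v| = sqrt(26) = 5.099
Scalar projection = u.v / |v| = -31 / sqrt(26) = -6.0796

-6.0796


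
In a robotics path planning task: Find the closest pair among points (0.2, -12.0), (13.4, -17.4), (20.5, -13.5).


d(P0,P1) = 14.2618, d(P0,P2) = 20.3553, d(P1,P2) = 8.1006
Closest: P1 and P2

Closest pair: (13.4, -17.4) and (20.5, -13.5), distance = 8.1006


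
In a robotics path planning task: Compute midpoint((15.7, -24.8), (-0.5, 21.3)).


M = ((15.7+(-0.5))/2, ((-24.8)+21.3)/2)
= (7.6, -1.75)

(7.6, -1.75)


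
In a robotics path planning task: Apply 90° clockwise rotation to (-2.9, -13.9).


90° CW: (x,y) -> (y, -x)
(-2.9,-13.9) -> (-13.9, 2.9)

(-13.9, 2.9)


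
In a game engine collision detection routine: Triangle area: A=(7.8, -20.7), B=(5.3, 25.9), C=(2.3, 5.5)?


Area = |x_A(y_B-y_C) + x_B(y_C-y_A) + x_C(y_A-y_B)|/2
= |159.12 + 138.86 + (-107.18)|/2
= 190.8/2 = 95.4

95.4


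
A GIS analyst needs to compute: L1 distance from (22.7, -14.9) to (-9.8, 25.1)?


|22.7-(-9.8)| + |(-14.9)-25.1| = 32.5 + 40 = 72.5

72.5


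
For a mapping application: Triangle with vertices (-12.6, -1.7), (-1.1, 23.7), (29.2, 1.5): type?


Side lengths squared: AB^2=777.41, BC^2=1410.93, CA^2=1757.48
Sorted: [777.41, 1410.93, 1757.48]
By sides: Scalene, By angles: Acute

Scalene, Acute


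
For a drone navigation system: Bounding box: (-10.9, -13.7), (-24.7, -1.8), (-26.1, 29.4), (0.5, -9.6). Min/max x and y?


x range: [-26.1, 0.5]
y range: [-13.7, 29.4]
Bounding box: (-26.1,-13.7) to (0.5,29.4)

(-26.1,-13.7) to (0.5,29.4)


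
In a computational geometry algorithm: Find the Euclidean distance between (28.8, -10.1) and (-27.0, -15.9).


dx=-55.8, dy=-5.8
d^2 = (-55.8)^2 + (-5.8)^2 = 3147.28
d = sqrt(3147.28) = 56.1006

56.1006


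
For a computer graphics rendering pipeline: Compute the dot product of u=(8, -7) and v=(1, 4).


u . v = u_x*v_x + u_y*v_y = 8*1 + (-7)*4
= 8 + (-28) = -20

-20


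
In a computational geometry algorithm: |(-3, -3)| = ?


|u| = sqrt((-3)^2 + (-3)^2) = sqrt(18) = 4.2426

4.2426


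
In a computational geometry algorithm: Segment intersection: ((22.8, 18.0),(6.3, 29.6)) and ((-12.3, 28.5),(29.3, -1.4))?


Cross products: d1=612.69, d2=601.9, d3=233.91, d4=244.7
d1*d2 < 0 and d3*d4 < 0? no

No, they don't intersect


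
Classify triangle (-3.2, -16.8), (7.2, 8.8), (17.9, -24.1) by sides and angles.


Side lengths squared: AB^2=763.52, BC^2=1196.9, CA^2=498.5
Sorted: [498.5, 763.52, 1196.9]
By sides: Scalene, By angles: Acute

Scalene, Acute


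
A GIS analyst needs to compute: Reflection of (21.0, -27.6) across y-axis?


Reflection over y-axis: (x,y) -> (-x,y)
(21, -27.6) -> (-21, -27.6)

(-21, -27.6)


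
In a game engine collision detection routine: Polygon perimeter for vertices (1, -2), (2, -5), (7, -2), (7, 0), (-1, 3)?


Sides: (1, -2)->(2, -5): sqrt(10) = 3.162278, (2, -5)->(7, -2): sqrt(34) = 5.830952, (7, -2)->(7, 0): sqrt(4) = 2, (7, 0)->(-1, 3): sqrt(73) = 8.544004, (-1, 3)->(1, -2): sqrt(29) = 5.385165
Sum = 24.922399
Perimeter = 24.9224

24.9224


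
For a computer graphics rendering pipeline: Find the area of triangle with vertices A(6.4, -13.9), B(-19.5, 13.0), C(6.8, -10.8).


Area = |x_A(y_B-y_C) + x_B(y_C-y_A) + x_C(y_A-y_B)|/2
= |152.32 + (-60.45) + (-182.92)|/2
= 91.05/2 = 45.525

45.525


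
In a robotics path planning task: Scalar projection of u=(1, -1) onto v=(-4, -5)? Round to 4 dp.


u.v = 1, |v| = sqrt(41) = 6.4031
Scalar projection = u.v / |v| = 1 / sqrt(41) = 0.1562

0.1562


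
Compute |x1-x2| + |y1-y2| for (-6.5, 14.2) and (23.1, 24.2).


|(-6.5)-23.1| + |14.2-24.2| = 29.6 + 10 = 39.6

39.6


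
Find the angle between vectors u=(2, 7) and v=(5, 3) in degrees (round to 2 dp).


u.v = 31, |u| = sqrt(53) = 7.2801, |v| = sqrt(34) = 5.831
cos(theta) = u.v/(|u||v|) = 31/sqrt(1802) = 0.730271
theta = acos(0.730271) = 43.09 degrees

43.09 degrees


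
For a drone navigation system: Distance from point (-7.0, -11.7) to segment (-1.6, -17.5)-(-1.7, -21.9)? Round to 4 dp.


Project P onto AB: t = 0 (clamped to [0,1])
Closest point on segment: (-1.6, -17.5)
Distance: 7.9246

7.9246


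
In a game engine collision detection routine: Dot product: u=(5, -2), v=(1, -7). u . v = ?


u . v = u_x*v_x + u_y*v_y = 5*1 + (-2)*(-7)
= 5 + 14 = 19

19


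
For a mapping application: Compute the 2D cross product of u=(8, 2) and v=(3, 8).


u x v = u_x*v_y - u_y*v_x = 8*8 - 2*3
= 64 - 6 = 58

58


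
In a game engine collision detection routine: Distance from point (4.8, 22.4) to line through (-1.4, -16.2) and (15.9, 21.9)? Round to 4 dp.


|cross product| = 431.56
|line direction| = sqrt(1750.9) = 41.8438
Distance = 431.56/sqrt(1750.9) = 10.3136

10.3136


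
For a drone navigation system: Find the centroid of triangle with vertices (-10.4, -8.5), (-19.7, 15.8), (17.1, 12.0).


Centroid = ((x_A+x_B+x_C)/3, (y_A+y_B+y_C)/3)
= (((-10.4)+(-19.7)+17.1)/3, ((-8.5)+15.8+12)/3)
= (-4.3333, 6.4333)

(-4.3333, 6.4333)


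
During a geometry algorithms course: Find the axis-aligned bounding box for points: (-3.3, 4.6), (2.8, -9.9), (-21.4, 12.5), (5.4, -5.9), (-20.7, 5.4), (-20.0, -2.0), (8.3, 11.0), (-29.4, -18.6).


x range: [-29.4, 8.3]
y range: [-18.6, 12.5]
Bounding box: (-29.4,-18.6) to (8.3,12.5)

(-29.4,-18.6) to (8.3,12.5)


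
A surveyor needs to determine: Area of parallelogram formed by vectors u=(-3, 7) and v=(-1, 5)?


|u x v| = |(-3)*5 - 7*(-1)|
= |(-15) - (-7)| = 8

8


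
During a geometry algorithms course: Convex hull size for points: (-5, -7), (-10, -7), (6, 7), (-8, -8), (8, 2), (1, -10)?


Convex hull vertices (CCW): (-10, -7), (-8, -8), (1, -10), (8, 2), (6, 7)
Count = 5

5


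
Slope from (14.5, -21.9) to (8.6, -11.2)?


slope = (y2-y1)/(x2-x1) = ((-11.2)-(-21.9))/(8.6-14.5) = 10.7/(-5.9) = -1.8136

-1.8136


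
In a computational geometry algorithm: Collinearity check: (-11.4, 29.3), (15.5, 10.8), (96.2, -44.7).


Cross product: (15.5-(-11.4))*((-44.7)-29.3) - (10.8-29.3)*(96.2-(-11.4))
= 0

Yes, collinear


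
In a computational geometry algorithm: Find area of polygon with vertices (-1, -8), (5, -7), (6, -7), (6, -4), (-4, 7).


Shoelace sum: ((-1)*(-7) - 5*(-8)) + (5*(-7) - 6*(-7)) + (6*(-4) - 6*(-7)) + (6*7 - (-4)*(-4)) + ((-4)*(-8) - (-1)*7)
= 137
Area = |137|/2 = 68.5

68.5


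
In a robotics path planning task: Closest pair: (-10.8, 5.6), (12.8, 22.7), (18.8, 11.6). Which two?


d(P0,P1) = 29.144, d(P0,P2) = 30.202, d(P1,P2) = 12.6178
Closest: P1 and P2

Closest pair: (12.8, 22.7) and (18.8, 11.6), distance = 12.6178


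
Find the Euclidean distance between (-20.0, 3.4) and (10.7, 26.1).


dx=30.7, dy=22.7
d^2 = 30.7^2 + 22.7^2 = 1457.78
d = sqrt(1457.78) = 38.1809

38.1809


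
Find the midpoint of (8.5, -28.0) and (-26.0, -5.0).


M = ((8.5+(-26))/2, ((-28)+(-5))/2)
= (-8.75, -16.5)

(-8.75, -16.5)


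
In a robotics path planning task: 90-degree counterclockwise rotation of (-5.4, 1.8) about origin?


90° CCW: (x,y) -> (-y, x)
(-5.4,1.8) -> (-1.8, -5.4)

(-1.8, -5.4)


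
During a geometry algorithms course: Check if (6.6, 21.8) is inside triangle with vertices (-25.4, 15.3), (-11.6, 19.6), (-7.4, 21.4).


Cross products: AB x AP = -47.9, BC x BP = -23.52, CA x CP = 78.2
All same sign? no

No, outside


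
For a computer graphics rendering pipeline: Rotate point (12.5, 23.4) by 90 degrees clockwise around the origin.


90° CW: (x,y) -> (y, -x)
(12.5,23.4) -> (23.4, -12.5)

(23.4, -12.5)


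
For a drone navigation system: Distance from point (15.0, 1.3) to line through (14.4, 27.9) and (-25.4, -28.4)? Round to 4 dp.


|cross product| = 1092.46
|line direction| = sqrt(4753.73) = 68.9473
Distance = 1092.46/sqrt(4753.73) = 15.8449

15.8449
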